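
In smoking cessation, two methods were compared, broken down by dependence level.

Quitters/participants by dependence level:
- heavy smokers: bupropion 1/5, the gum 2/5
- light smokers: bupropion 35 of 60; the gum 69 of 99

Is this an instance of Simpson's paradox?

No

Heavy smokers: bupropion 1/5 = 20.0%, the gum 2/5 = 40.0% → the gum
Light smokers: bupropion 35/60 = 58.3%, the gum 69/99 = 69.7% → the gum
Overall: bupropion 36/65 = 55.4%, the gum 71/104 = 68.3% → the gum
The gum wins overall and in every dependence group — no reversal.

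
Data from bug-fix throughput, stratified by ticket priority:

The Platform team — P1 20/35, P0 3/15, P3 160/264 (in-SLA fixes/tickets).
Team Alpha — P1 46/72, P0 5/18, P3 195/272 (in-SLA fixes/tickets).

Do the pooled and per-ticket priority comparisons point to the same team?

P1: the Platform team 20/35 = 57.1%, Team Alpha 46/72 = 63.9% → Team Alpha
P0: the Platform team 3/15 = 20.0%, Team Alpha 5/18 = 27.8% → Team Alpha
P3: the Platform team 160/264 = 60.6%, Team Alpha 195/272 = 71.7% → Team Alpha
Overall: the Platform team 183/314 = 58.3%, Team Alpha 246/362 = 68.0% → Team Alpha
Team Alpha wins overall and in every ticket group — no reversal.

Yes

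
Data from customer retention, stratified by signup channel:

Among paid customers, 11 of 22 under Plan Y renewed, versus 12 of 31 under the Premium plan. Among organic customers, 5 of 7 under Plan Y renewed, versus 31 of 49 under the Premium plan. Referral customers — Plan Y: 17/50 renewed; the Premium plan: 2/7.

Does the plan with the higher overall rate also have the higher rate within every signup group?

No

Paid: Plan Y 11/22 = 50.0%, the Premium plan 12/31 = 38.7% → Plan Y
Organic: Plan Y 5/7 = 71.4%, the Premium plan 31/49 = 63.3% → Plan Y
Referral: Plan Y 17/50 = 34.0%, the Premium plan 2/7 = 28.6% → Plan Y
Overall: Plan Y 33/79 = 41.8%, the Premium plan 45/87 = 51.7% → the Premium plan
Plan Y wins each signup group but the Premium plan wins overall — the comparison reverses. Plan Y's customers skew toward referral, which has a lower base rate.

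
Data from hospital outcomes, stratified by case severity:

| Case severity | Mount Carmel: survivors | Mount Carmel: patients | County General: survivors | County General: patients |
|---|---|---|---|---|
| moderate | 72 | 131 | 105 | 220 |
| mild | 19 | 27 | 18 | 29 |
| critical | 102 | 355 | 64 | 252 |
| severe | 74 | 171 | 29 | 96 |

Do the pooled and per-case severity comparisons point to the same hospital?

Moderate: Mount Carmel 72/131 = 55.0%, County General 105/220 = 47.7% → Mount Carmel
Mild: Mount Carmel 19/27 = 70.4%, County General 18/29 = 62.1% → Mount Carmel
Critical: Mount Carmel 102/355 = 28.7%, County General 64/252 = 25.4% → Mount Carmel
Severe: Mount Carmel 74/171 = 43.3%, County General 29/96 = 30.2% → Mount Carmel
Overall: Mount Carmel 267/684 = 39.0%, County General 216/597 = 36.2% → Mount Carmel
Mount Carmel wins overall and in every case group — no reversal.

Yes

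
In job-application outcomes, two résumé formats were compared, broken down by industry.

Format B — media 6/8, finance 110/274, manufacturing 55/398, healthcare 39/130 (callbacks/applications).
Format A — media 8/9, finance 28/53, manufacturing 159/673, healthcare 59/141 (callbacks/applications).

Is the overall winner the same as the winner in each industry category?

Yes

Media: Format B 6/8 = 75.0%, Format A 8/9 = 88.9% → Format A
Finance: Format B 110/274 = 40.1%, Format A 28/53 = 52.8% → Format A
Manufacturing: Format B 55/398 = 13.8%, Format A 159/673 = 23.6% → Format A
Healthcare: Format B 39/130 = 30.0%, Format A 59/141 = 41.8% → Format A
Overall: Format B 210/810 = 25.9%, Format A 254/876 = 29.0% → Format A
Format A wins overall and in every industry group — no reversal.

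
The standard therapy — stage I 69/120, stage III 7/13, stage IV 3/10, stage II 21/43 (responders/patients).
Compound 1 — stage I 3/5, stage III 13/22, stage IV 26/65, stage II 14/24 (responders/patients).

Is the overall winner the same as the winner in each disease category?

Stage I: the standard therapy 69/120 = 57.5%, Compound 1 3/5 = 60.0% → Compound 1
Stage III: the standard therapy 7/13 = 53.8%, Compound 1 13/22 = 59.1% → Compound 1
Stage IV: the standard therapy 3/10 = 30.0%, Compound 1 26/65 = 40.0% → Compound 1
Stage II: the standard therapy 21/43 = 48.8%, Compound 1 14/24 = 58.3% → Compound 1
Overall: the standard therapy 100/186 = 53.8%, Compound 1 56/116 = 48.3% → the standard therapy
Compound 1 wins each disease group but the standard therapy wins overall — the comparison reverses. Compound 1's patients skew toward stage IV, which has a lower base rate.

No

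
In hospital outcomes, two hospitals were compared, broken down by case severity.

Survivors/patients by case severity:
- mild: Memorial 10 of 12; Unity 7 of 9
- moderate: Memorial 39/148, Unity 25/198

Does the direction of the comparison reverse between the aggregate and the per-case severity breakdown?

Mild: Memorial 10/12 = 83.3%, Unity 7/9 = 77.8% → Memorial
Moderate: Memorial 39/148 = 26.4%, Unity 25/198 = 12.6% → Memorial
Overall: Memorial 49/160 = 30.6%, Unity 32/207 = 15.5% → Memorial
Memorial wins overall and in every case group — no reversal.

No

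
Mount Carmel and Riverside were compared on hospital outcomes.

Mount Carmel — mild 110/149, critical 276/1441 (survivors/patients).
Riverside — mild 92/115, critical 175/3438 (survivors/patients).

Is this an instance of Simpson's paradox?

Mild: Mount Carmel 110/149 = 73.8%, Riverside 92/115 = 80.0% → Riverside
Critical: Mount Carmel 276/1441 = 19.2%, Riverside 175/3438 = 5.1% → Mount Carmel
Overall: Mount Carmel 386/1590 = 24.3%, Riverside 267/3553 = 7.5% → Mount Carmel
Neither sweeps: Mount Carmel wins 1 of 2 groups, Riverside wins 1. Mount Carmel wins overall but not every group — no Simpson reversal.

No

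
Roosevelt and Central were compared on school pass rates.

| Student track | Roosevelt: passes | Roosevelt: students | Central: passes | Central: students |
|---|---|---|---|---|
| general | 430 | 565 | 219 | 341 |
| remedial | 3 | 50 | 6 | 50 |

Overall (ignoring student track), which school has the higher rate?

General: Roosevelt 430/565 = 76.1%, Central 219/341 = 64.2% → Roosevelt
Remedial: Roosevelt 3/50 = 6.0%, Central 6/50 = 12.0% → Central
Overall: Roosevelt 433/615 = 70.4%, Central 225/391 = 57.5% → Roosevelt
(Neither sweeps every student group, but Roosevelt has the higher pooled rate.)

Roosevelt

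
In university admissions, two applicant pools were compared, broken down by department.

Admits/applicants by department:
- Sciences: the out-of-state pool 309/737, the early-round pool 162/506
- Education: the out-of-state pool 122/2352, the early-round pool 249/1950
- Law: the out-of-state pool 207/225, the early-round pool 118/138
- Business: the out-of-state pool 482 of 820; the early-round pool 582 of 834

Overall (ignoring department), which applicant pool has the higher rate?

the early-round pool

Sciences: the out-of-state pool 309/737 = 41.9%, the early-round pool 162/506 = 32.0% → the out-of-state pool
Education: the out-of-state pool 122/2352 = 5.2%, the early-round pool 249/1950 = 12.8% → the early-round pool
Law: the out-of-state pool 207/225 = 92.0%, the early-round pool 118/138 = 85.5% → the out-of-state pool
Business: the out-of-state pool 482/820 = 58.8%, the early-round pool 582/834 = 69.8% → the early-round pool
Overall: the out-of-state pool 1120/4134 = 27.1%, the early-round pool 1111/3428 = 32.4% → the early-round pool
(Neither sweeps every department group, but the early-round pool has the higher pooled rate.)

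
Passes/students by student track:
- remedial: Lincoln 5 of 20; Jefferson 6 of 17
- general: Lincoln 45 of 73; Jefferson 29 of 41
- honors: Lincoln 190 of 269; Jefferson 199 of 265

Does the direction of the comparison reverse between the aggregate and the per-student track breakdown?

Remedial: Lincoln 5/20 = 25.0%, Jefferson 6/17 = 35.3% → Jefferson
General: Lincoln 45/73 = 61.6%, Jefferson 29/41 = 70.7% → Jefferson
Honors: Lincoln 190/269 = 70.6%, Jefferson 199/265 = 75.1% → Jefferson
Overall: Lincoln 240/362 = 66.3%, Jefferson 234/323 = 72.4% → Jefferson
Jefferson wins overall and in every student group — no reversal.

No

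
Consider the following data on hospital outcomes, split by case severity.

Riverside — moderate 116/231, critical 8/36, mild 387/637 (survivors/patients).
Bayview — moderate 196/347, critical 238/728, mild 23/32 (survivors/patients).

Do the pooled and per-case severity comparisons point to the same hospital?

No

Moderate: Riverside 116/231 = 50.2%, Bayview 196/347 = 56.5% → Bayview
Critical: Riverside 8/36 = 22.2%, Bayview 238/728 = 32.7% → Bayview
Mild: Riverside 387/637 = 60.8%, Bayview 23/32 = 71.9% → Bayview
Overall: Riverside 511/904 = 56.5%, Bayview 457/1107 = 41.3% → Riverside
Bayview wins each case group but Riverside wins overall — the comparison reverses. Bayview's patients skew toward critical, which has a lower base rate.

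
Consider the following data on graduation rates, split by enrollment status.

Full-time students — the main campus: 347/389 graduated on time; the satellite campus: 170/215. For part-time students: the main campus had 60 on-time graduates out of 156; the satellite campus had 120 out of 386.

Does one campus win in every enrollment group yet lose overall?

No

Full-time: the main campus 347/389 = 89.2%, the satellite campus 170/215 = 79.1% → the main campus
Part-time: the main campus 60/156 = 38.5%, the satellite campus 120/386 = 31.1% → the main campus
Overall: the main campus 407/545 = 74.7%, the satellite campus 290/601 = 48.3% → the main campus
The main campus wins overall and in every enrollment group — no reversal.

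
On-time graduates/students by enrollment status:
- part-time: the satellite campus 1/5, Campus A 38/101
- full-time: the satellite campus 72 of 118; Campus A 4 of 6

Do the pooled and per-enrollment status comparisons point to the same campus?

No

Part-time: the satellite campus 1/5 = 20.0%, Campus A 38/101 = 37.6% → Campus A
Full-time: the satellite campus 72/118 = 61.0%, Campus A 4/6 = 66.7% → Campus A
Overall: the satellite campus 73/123 = 59.3%, Campus A 42/107 = 39.3% → the satellite campus
Campus A wins each enrollment group but the satellite campus wins overall — the comparison reverses. Campus A's students skew toward part-time, which has a lower base rate.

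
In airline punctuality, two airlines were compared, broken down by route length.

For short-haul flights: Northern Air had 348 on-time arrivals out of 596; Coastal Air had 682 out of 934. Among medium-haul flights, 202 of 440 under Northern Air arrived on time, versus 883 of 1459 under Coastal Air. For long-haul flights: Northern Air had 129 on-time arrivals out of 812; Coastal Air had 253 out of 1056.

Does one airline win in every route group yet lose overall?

No

Short-haul: Northern Air 348/596 = 58.4%, Coastal Air 682/934 = 73.0% → Coastal Air
Medium-haul: Northern Air 202/440 = 45.9%, Coastal Air 883/1459 = 60.5% → Coastal Air
Long-haul: Northern Air 129/812 = 15.9%, Coastal Air 253/1056 = 24.0% → Coastal Air
Overall: Northern Air 679/1848 = 36.7%, Coastal Air 1818/3449 = 52.7% → Coastal Air
Coastal Air wins overall and in every route group — no reversal.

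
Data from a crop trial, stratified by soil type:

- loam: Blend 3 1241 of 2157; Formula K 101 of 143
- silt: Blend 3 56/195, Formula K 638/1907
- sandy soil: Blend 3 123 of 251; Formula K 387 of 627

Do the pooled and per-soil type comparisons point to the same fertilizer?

No

Loam: Blend 3 1241/2157 = 57.5%, Formula K 101/143 = 70.6% → Formula K
Silt: Blend 3 56/195 = 28.7%, Formula K 638/1907 = 33.5% → Formula K
Sandy soil: Blend 3 123/251 = 49.0%, Formula K 387/627 = 61.7% → Formula K
Overall: Blend 3 1420/2603 = 54.6%, Formula K 1126/2677 = 42.1% → Blend 3
Formula K wins each soil group but Blend 3 wins overall — the comparison reverses. Formula K's plots skew toward silt, which has a lower base rate.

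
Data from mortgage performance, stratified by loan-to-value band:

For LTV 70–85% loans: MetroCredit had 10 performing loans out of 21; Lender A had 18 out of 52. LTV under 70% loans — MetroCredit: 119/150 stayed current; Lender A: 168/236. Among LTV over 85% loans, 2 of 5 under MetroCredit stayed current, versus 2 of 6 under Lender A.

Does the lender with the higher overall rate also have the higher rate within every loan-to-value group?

LTV 70–85%: MetroCredit 10/21 = 47.6%, Lender A 18/52 = 34.6% → MetroCredit
LTV under 70%: MetroCredit 119/150 = 79.3%, Lender A 168/236 = 71.2% → MetroCredit
LTV over 85%: MetroCredit 2/5 = 40.0%, Lender A 2/6 = 33.3% → MetroCredit
Overall: MetroCredit 131/176 = 74.4%, Lender A 188/294 = 63.9% → MetroCredit
MetroCredit wins overall and in every loan-to-value group — no reversal.

Yes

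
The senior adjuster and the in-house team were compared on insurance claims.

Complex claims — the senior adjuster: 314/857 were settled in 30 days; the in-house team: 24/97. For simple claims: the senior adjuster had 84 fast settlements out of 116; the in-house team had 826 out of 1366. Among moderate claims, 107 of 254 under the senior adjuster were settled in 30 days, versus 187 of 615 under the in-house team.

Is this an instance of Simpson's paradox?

Yes

Complex: the senior adjuster 314/857 = 36.6%, the in-house team 24/97 = 24.7% → the senior adjuster
Simple: the senior adjuster 84/116 = 72.4%, the in-house team 826/1366 = 60.5% → the senior adjuster
Moderate: the senior adjuster 107/254 = 42.1%, the in-house team 187/615 = 30.4% → the senior adjuster
Overall: the senior adjuster 505/1227 = 41.2%, the in-house team 1037/2078 = 49.9% → the in-house team
The senior adjuster wins each claim group but the in-house team wins overall — the comparison reverses. The senior adjuster's claims skew toward complex, which has a lower base rate.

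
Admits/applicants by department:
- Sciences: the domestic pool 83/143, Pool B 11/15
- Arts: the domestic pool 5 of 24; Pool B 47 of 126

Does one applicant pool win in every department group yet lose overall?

Yes

Sciences: the domestic pool 83/143 = 58.0%, Pool B 11/15 = 73.3% → Pool B
Arts: the domestic pool 5/24 = 20.8%, Pool B 47/126 = 37.3% → Pool B
Overall: the domestic pool 88/167 = 52.7%, Pool B 58/141 = 41.1% → the domestic pool
Pool B wins each department group but the domestic pool wins overall — the comparison reverses. Pool B's applicants skew toward Arts, which has a lower base rate.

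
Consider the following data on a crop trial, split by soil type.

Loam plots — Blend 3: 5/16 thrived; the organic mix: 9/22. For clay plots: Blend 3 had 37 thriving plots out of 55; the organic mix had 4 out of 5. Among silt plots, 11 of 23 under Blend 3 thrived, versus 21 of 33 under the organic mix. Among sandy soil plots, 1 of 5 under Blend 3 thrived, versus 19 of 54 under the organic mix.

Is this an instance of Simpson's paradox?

Loam: Blend 3 5/16 = 31.2%, the organic mix 9/22 = 40.9% → the organic mix
Clay: Blend 3 37/55 = 67.3%, the organic mix 4/5 = 80.0% → the organic mix
Silt: Blend 3 11/23 = 47.8%, the organic mix 21/33 = 63.6% → the organic mix
Sandy soil: Blend 3 1/5 = 20.0%, the organic mix 19/54 = 35.2% → the organic mix
Overall: Blend 3 54/99 = 54.5%, the organic mix 53/114 = 46.5% → Blend 3
The organic mix wins each soil group but Blend 3 wins overall — the comparison reverses. The organic mix's plots skew toward sandy soil, which has a lower base rate.

Yes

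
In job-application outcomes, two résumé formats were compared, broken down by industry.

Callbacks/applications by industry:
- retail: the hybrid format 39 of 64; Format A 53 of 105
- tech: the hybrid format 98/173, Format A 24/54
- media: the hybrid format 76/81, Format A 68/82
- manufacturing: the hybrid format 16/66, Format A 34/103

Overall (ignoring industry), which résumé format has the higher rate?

Retail: the hybrid format 39/64 = 60.9%, Format A 53/105 = 50.5% → the hybrid format
Tech: the hybrid format 98/173 = 56.6%, Format A 24/54 = 44.4% → the hybrid format
Media: the hybrid format 76/81 = 93.8%, Format A 68/82 = 82.9% → the hybrid format
Manufacturing: the hybrid format 16/66 = 24.2%, Format A 34/103 = 33.0% → Format A
Overall: the hybrid format 229/384 = 59.6%, Format A 179/344 = 52.0% → the hybrid format
(Neither sweeps every industry group, but the hybrid format has the higher pooled rate.)

the hybrid format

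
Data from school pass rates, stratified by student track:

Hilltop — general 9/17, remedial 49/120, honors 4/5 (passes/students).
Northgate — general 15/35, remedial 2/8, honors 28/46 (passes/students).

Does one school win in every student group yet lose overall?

General: Hilltop 9/17 = 52.9%, Northgate 15/35 = 42.9% → Hilltop
Remedial: Hilltop 49/120 = 40.8%, Northgate 2/8 = 25.0% → Hilltop
Honors: Hilltop 4/5 = 80.0%, Northgate 28/46 = 60.9% → Hilltop
Overall: Hilltop 62/142 = 43.7%, Northgate 45/89 = 50.6% → Northgate
Hilltop wins each student group but Northgate wins overall — the comparison reverses. Hilltop's students skew toward remedial, which has a lower base rate.

Yes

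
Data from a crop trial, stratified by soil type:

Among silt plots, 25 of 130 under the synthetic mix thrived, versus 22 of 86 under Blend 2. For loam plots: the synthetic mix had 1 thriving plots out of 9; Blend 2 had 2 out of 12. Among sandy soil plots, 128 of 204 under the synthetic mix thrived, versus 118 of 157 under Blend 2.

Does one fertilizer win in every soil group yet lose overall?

No

Silt: the synthetic mix 25/130 = 19.2%, Blend 2 22/86 = 25.6% → Blend 2
Loam: the synthetic mix 1/9 = 11.1%, Blend 2 2/12 = 16.7% → Blend 2
Sandy soil: the synthetic mix 128/204 = 62.7%, Blend 2 118/157 = 75.2% → Blend 2
Overall: the synthetic mix 154/343 = 44.9%, Blend 2 142/255 = 55.7% → Blend 2
Blend 2 wins overall and in every soil group — no reversal.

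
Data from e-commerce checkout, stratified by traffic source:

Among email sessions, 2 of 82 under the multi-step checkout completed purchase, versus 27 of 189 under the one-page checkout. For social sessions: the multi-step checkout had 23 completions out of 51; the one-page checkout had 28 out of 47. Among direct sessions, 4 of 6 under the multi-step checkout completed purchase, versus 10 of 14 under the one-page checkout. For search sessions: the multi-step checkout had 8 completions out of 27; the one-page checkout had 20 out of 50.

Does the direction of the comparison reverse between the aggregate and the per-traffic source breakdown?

Email: the multi-step checkout 2/82 = 2.4%, the one-page checkout 27/189 = 14.3% → the one-page checkout
Social: the multi-step checkout 23/51 = 45.1%, the one-page checkout 28/47 = 59.6% → the one-page checkout
Direct: the multi-step checkout 4/6 = 66.7%, the one-page checkout 10/14 = 71.4% → the one-page checkout
Search: the multi-step checkout 8/27 = 29.6%, the one-page checkout 20/50 = 40.0% → the one-page checkout
Overall: the multi-step checkout 37/166 = 22.3%, the one-page checkout 85/300 = 28.3% → the one-page checkout
The one-page checkout wins overall and in every traffic group — no reversal.

No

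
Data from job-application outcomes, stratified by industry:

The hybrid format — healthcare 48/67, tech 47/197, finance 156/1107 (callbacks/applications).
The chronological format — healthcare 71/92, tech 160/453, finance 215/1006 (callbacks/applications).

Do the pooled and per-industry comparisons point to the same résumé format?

Yes

Healthcare: the hybrid format 48/67 = 71.6%, the chronological format 71/92 = 77.2% → the chronological format
Tech: the hybrid format 47/197 = 23.9%, the chronological format 160/453 = 35.3% → the chronological format
Finance: the hybrid format 156/1107 = 14.1%, the chronological format 215/1006 = 21.4% → the chronological format
Overall: the hybrid format 251/1371 = 18.3%, the chronological format 446/1551 = 28.8% → the chronological format
The chronological format wins overall and in every industry group — no reversal.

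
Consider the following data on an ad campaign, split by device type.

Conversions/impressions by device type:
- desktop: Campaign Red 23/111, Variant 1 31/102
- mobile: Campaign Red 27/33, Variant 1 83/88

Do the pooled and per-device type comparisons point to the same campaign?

Desktop: Campaign Red 23/111 = 20.7%, Variant 1 31/102 = 30.4% → Variant 1
Mobile: Campaign Red 27/33 = 81.8%, Variant 1 83/88 = 94.3% → Variant 1
Overall: Campaign Red 50/144 = 34.7%, Variant 1 114/190 = 60.0% → Variant 1
Variant 1 wins overall and in every device group — no reversal.

Yes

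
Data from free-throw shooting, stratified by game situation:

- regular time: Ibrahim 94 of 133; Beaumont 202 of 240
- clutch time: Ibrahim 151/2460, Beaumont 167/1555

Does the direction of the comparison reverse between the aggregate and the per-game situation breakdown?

Regular time: Ibrahim 94/133 = 70.7%, Beaumont 202/240 = 84.2% → Beaumont
Clutch time: Ibrahim 151/2460 = 6.1%, Beaumont 167/1555 = 10.7% → Beaumont
Overall: Ibrahim 245/2593 = 9.4%, Beaumont 369/1795 = 20.6% → Beaumont
Beaumont wins overall and in every game group — no reversal.

No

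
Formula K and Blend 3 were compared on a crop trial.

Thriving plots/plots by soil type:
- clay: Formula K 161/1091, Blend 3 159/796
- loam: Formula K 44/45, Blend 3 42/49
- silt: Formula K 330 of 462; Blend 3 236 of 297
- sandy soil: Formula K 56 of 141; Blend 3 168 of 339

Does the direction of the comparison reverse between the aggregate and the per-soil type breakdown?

No

Clay: Formula K 161/1091 = 14.8%, Blend 3 159/796 = 20.0% → Blend 3
Loam: Formula K 44/45 = 97.8%, Blend 3 42/49 = 85.7% → Formula K
Silt: Formula K 330/462 = 71.4%, Blend 3 236/297 = 79.5% → Blend 3
Sandy soil: Formula K 56/141 = 39.7%, Blend 3 168/339 = 49.6% → Blend 3
Overall: Formula K 591/1739 = 34.0%, Blend 3 605/1481 = 40.9% → Blend 3
Neither sweeps: Formula K wins 1 of 4 groups, Blend 3 wins 3. Blend 3 wins overall but not every group — no Simpson reversal.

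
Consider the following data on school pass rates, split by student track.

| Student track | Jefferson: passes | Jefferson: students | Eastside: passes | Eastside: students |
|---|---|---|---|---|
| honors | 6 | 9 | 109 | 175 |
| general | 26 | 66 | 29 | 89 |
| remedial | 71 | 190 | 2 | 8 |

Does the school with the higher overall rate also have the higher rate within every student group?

No

Honors: Jefferson 6/9 = 66.7%, Eastside 109/175 = 62.3% → Jefferson
General: Jefferson 26/66 = 39.4%, Eastside 29/89 = 32.6% → Jefferson
Remedial: Jefferson 71/190 = 37.4%, Eastside 2/8 = 25.0% → Jefferson
Overall: Jefferson 103/265 = 38.9%, Eastside 140/272 = 51.5% → Eastside
Jefferson wins each student group but Eastside wins overall — the comparison reverses. Jefferson's students skew toward remedial, which has a lower base rate.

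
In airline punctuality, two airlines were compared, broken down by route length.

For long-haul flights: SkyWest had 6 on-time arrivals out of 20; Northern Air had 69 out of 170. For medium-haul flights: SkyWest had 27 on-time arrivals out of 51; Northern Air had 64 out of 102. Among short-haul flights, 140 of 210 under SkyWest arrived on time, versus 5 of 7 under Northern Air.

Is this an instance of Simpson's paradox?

Long-haul: SkyWest 6/20 = 30.0%, Northern Air 69/170 = 40.6% → Northern Air
Medium-haul: SkyWest 27/51 = 52.9%, Northern Air 64/102 = 62.7% → Northern Air
Short-haul: SkyWest 140/210 = 66.7%, Northern Air 5/7 = 71.4% → Northern Air
Overall: SkyWest 173/281 = 61.6%, Northern Air 138/279 = 49.5% → SkyWest
Northern Air wins each route group but SkyWest wins overall — the comparison reverses. Northern Air's flights skew toward long-haul, which has a lower base rate.

Yes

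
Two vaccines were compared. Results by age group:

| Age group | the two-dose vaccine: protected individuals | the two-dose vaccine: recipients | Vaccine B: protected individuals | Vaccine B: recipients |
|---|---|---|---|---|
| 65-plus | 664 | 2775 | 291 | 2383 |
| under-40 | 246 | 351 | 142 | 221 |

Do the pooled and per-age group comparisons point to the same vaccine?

Yes

65-plus: the two-dose vaccine 664/2775 = 23.9%, Vaccine B 291/2383 = 12.2% → the two-dose vaccine
Under-40: the two-dose vaccine 246/351 = 70.1%, Vaccine B 142/221 = 64.3% → the two-dose vaccine
Overall: the two-dose vaccine 910/3126 = 29.1%, Vaccine B 433/2604 = 16.6% → the two-dose vaccine
The two-dose vaccine wins overall and in every age group — no reversal.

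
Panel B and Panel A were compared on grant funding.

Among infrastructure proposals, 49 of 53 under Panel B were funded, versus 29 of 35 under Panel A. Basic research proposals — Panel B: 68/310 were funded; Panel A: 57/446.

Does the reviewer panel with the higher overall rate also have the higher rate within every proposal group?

Yes

Infrastructure: Panel B 49/53 = 92.5%, Panel A 29/35 = 82.9% → Panel B
Basic research: Panel B 68/310 = 21.9%, Panel A 57/446 = 12.8% → Panel B
Overall: Panel B 117/363 = 32.2%, Panel A 86/481 = 17.9% → Panel B
Panel B wins overall and in every proposal group — no reversal.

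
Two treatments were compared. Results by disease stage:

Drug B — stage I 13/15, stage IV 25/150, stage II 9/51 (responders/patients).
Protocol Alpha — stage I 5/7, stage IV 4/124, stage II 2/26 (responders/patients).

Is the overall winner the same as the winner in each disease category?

Yes

Stage I: Drug B 13/15 = 86.7%, Protocol Alpha 5/7 = 71.4% → Drug B
Stage IV: Drug B 25/150 = 16.7%, Protocol Alpha 4/124 = 3.2% → Drug B
Stage II: Drug B 9/51 = 17.6%, Protocol Alpha 2/26 = 7.7% → Drug B
Overall: Drug B 47/216 = 21.8%, Protocol Alpha 11/157 = 7.0% → Drug B
Drug B wins overall and in every disease group — no reversal.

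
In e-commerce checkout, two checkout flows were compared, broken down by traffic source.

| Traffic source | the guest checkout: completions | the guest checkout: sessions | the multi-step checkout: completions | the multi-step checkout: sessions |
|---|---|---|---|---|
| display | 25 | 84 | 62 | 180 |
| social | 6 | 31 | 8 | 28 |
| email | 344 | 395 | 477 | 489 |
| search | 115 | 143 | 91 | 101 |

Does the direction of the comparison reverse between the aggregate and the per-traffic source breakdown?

No

Display: the guest checkout 25/84 = 29.8%, the multi-step checkout 62/180 = 34.4% → the multi-step checkout
Social: the guest checkout 6/31 = 19.4%, the multi-step checkout 8/28 = 28.6% → the multi-step checkout
Email: the guest checkout 344/395 = 87.1%, the multi-step checkout 477/489 = 97.5% → the multi-step checkout
Search: the guest checkout 115/143 = 80.4%, the multi-step checkout 91/101 = 90.1% → the multi-step checkout
Overall: the guest checkout 490/653 = 75.0%, the multi-step checkout 638/798 = 79.9% → the multi-step checkout
The multi-step checkout wins overall and in every traffic group — no reversal.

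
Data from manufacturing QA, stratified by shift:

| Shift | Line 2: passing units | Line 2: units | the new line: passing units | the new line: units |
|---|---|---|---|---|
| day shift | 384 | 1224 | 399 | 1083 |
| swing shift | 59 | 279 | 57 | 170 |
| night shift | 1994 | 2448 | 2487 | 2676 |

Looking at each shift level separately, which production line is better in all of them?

Day shift: Line 2 384/1224 = 31.4%, the new line 399/1083 = 36.8% → the new line
Swing shift: Line 2 59/279 = 21.1%, the new line 57/170 = 33.5% → the new line
Night shift: Line 2 1994/2448 = 81.5%, the new line 2487/2676 = 92.9% → the new line
The new line has the higher rate in all 3 groups.

the new line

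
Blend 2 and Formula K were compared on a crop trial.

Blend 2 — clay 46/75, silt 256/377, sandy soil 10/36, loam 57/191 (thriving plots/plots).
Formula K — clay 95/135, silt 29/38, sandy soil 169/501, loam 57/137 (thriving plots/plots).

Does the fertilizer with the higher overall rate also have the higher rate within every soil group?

Clay: Blend 2 46/75 = 61.3%, Formula K 95/135 = 70.4% → Formula K
Silt: Blend 2 256/377 = 67.9%, Formula K 29/38 = 76.3% → Formula K
Sandy soil: Blend 2 10/36 = 27.8%, Formula K 169/501 = 33.7% → Formula K
Loam: Blend 2 57/191 = 29.8%, Formula K 57/137 = 41.6% → Formula K
Overall: Blend 2 369/679 = 54.3%, Formula K 350/811 = 43.2% → Blend 2
Formula K wins each soil group but Blend 2 wins overall — the comparison reverses. Formula K's plots skew toward sandy soil, which has a lower base rate.

No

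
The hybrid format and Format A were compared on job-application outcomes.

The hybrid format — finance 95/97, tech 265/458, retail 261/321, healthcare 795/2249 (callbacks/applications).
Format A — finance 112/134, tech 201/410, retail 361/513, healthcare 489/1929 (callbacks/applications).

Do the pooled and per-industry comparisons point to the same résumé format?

Finance: the hybrid format 95/97 = 97.9%, Format A 112/134 = 83.6% → the hybrid format
Tech: the hybrid format 265/458 = 57.9%, Format A 201/410 = 49.0% → the hybrid format
Retail: the hybrid format 261/321 = 81.3%, Format A 361/513 = 70.4% → the hybrid format
Healthcare: the hybrid format 795/2249 = 35.3%, Format A 489/1929 = 25.3% → the hybrid format
Overall: the hybrid format 1416/3125 = 45.3%, Format A 1163/2986 = 38.9% → the hybrid format
The hybrid format wins overall and in every industry group — no reversal.

Yes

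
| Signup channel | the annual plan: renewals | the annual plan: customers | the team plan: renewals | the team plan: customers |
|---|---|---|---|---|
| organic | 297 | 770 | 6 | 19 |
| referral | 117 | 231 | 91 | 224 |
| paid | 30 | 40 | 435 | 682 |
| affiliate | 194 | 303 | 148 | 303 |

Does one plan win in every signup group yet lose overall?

Organic: the annual plan 297/770 = 38.6%, the team plan 6/19 = 31.6% → the annual plan
Referral: the annual plan 117/231 = 50.6%, the team plan 91/224 = 40.6% → the annual plan
Paid: the annual plan 30/40 = 75.0%, the team plan 435/682 = 63.8% → the annual plan
Affiliate: the annual plan 194/303 = 64.0%, the team plan 148/303 = 48.8% → the annual plan
Overall: the annual plan 638/1344 = 47.5%, the team plan 680/1228 = 55.4% → the team plan
The annual plan wins each signup group but the team plan wins overall — the comparison reverses. The annual plan's customers skew toward organic, which has a lower base rate.

Yes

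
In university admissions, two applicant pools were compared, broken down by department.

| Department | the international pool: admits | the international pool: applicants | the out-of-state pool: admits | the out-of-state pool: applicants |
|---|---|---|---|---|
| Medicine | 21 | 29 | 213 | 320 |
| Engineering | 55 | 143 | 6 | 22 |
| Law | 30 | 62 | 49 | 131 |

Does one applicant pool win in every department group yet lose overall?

Medicine: the international pool 21/29 = 72.4%, the out-of-state pool 213/320 = 66.6% → the international pool
Engineering: the international pool 55/143 = 38.5%, the out-of-state pool 6/22 = 27.3% → the international pool
Law: the international pool 30/62 = 48.4%, the out-of-state pool 49/131 = 37.4% → the international pool
Overall: the international pool 106/234 = 45.3%, the out-of-state pool 268/473 = 56.7% → the out-of-state pool
The international pool wins each department group but the out-of-state pool wins overall — the comparison reverses. The international pool's applicants skew toward Engineering, which has a lower base rate.

Yes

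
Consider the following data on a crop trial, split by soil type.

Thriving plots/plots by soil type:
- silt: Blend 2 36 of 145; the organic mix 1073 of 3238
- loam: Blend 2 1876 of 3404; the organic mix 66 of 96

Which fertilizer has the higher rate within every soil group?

Silt: Blend 2 36/145 = 24.8%, the organic mix 1073/3238 = 33.1% → the organic mix
Loam: Blend 2 1876/3404 = 55.1%, the organic mix 66/96 = 68.8% → the organic mix
The organic mix has the higher rate in both groups.

the organic mix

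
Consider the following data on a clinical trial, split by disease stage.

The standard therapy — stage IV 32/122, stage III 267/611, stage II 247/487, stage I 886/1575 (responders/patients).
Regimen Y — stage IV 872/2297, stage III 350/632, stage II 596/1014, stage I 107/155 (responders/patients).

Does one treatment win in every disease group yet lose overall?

Stage IV: the standard therapy 32/122 = 26.2%, Regimen Y 872/2297 = 38.0% → Regimen Y
Stage III: the standard therapy 267/611 = 43.7%, Regimen Y 350/632 = 55.4% → Regimen Y
Stage II: the standard therapy 247/487 = 50.7%, Regimen Y 596/1014 = 58.8% → Regimen Y
Stage I: the standard therapy 886/1575 = 56.3%, Regimen Y 107/155 = 69.0% → Regimen Y
Overall: the standard therapy 1432/2795 = 51.2%, Regimen Y 1925/4098 = 47.0% → the standard therapy
Regimen Y wins each disease group but the standard therapy wins overall — the comparison reverses. Regimen Y's patients skew toward stage IV, which has a lower base rate.

Yes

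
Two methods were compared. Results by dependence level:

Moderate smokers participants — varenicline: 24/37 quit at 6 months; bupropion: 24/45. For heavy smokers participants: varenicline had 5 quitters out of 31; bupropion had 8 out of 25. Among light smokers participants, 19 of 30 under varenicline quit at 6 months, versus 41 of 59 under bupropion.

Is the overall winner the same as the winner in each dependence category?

No

Moderate smokers: varenicline 24/37 = 64.9%, bupropion 24/45 = 53.3% → varenicline
Heavy smokers: varenicline 5/31 = 16.1%, bupropion 8/25 = 32.0% → bupropion
Light smokers: varenicline 19/30 = 63.3%, bupropion 41/59 = 69.5% → bupropion
Overall: varenicline 48/98 = 49.0%, bupropion 73/129 = 56.6% → bupropion
Neither sweeps: varenicline wins 1 of 3 groups, bupropion wins 2. Bupropion wins overall but not every group — no Simpson reversal.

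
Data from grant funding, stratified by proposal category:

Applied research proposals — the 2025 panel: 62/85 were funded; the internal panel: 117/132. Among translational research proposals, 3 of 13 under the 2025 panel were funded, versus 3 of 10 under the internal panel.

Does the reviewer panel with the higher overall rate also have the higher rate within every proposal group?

Yes

Applied research: the 2025 panel 62/85 = 72.9%, the internal panel 117/132 = 88.6% → the internal panel
Translational research: the 2025 panel 3/13 = 23.1%, the internal panel 3/10 = 30.0% → the internal panel
Overall: the 2025 panel 65/98 = 66.3%, the internal panel 120/142 = 84.5% → the internal panel
The internal panel wins overall and in every proposal group — no reversal.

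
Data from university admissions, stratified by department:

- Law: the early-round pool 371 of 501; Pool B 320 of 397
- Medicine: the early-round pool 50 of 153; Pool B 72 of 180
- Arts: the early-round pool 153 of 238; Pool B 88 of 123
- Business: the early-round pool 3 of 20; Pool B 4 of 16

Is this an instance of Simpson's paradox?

Law: the early-round pool 371/501 = 74.1%, Pool B 320/397 = 80.6% → Pool B
Medicine: the early-round pool 50/153 = 32.7%, Pool B 72/180 = 40.0% → Pool B
Arts: the early-round pool 153/238 = 64.3%, Pool B 88/123 = 71.5% → Pool B
Business: the early-round pool 3/20 = 15.0%, Pool B 4/16 = 25.0% → Pool B
Overall: the early-round pool 577/912 = 63.3%, Pool B 484/716 = 67.6% → Pool B
Pool B wins overall and in every department group — no reversal.

No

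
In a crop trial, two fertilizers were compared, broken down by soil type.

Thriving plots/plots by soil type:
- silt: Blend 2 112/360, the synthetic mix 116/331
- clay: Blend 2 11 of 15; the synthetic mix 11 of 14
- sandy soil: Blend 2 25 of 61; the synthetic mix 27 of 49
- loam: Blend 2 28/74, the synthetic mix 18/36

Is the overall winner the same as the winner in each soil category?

Yes

Silt: Blend 2 112/360 = 31.1%, the synthetic mix 116/331 = 35.0% → the synthetic mix
Clay: Blend 2 11/15 = 73.3%, the synthetic mix 11/14 = 78.6% → the synthetic mix
Sandy soil: Blend 2 25/61 = 41.0%, the synthetic mix 27/49 = 55.1% → the synthetic mix
Loam: Blend 2 28/74 = 37.8%, the synthetic mix 18/36 = 50.0% → the synthetic mix
Overall: Blend 2 176/510 = 34.5%, the synthetic mix 172/430 = 40.0% → the synthetic mix
The synthetic mix wins overall and in every soil group — no reversal.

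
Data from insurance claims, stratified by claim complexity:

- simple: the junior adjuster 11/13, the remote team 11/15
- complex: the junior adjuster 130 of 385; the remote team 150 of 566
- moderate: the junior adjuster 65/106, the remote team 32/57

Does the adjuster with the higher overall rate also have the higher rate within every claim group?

Simple: the junior adjuster 11/13 = 84.6%, the remote team 11/15 = 73.3% → the junior adjuster
Complex: the junior adjuster 130/385 = 33.8%, the remote team 150/566 = 26.5% → the junior adjuster
Moderate: the junior adjuster 65/106 = 61.3%, the remote team 32/57 = 56.1% → the junior adjuster
Overall: the junior adjuster 206/504 = 40.9%, the remote team 193/638 = 30.3% → the junior adjuster
The junior adjuster wins overall and in every claim group — no reversal.

Yes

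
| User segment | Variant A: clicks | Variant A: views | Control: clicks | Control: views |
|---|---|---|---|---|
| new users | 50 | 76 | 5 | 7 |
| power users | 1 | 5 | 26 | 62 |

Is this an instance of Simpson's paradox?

Yes

New users: Variant A 50/76 = 65.8%, Control 5/7 = 71.4% → Control
Power users: Variant A 1/5 = 20.0%, Control 26/62 = 41.9% → Control
Overall: Variant A 51/81 = 63.0%, Control 31/69 = 44.9% → Variant A
Control wins each user group but Variant A wins overall — the comparison reverses. Control's views skew toward power users, which has a lower base rate.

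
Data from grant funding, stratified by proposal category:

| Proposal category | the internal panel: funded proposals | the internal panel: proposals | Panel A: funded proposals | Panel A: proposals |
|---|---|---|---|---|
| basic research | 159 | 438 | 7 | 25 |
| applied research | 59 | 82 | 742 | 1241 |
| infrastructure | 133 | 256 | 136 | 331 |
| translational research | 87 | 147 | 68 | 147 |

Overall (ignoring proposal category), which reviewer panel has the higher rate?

Basic research: the internal panel 159/438 = 36.3%, Panel A 7/25 = 28.0% → the internal panel
Applied research: the internal panel 59/82 = 72.0%, Panel A 742/1241 = 59.8% → the internal panel
Infrastructure: the internal panel 133/256 = 52.0%, Panel A 136/331 = 41.1% → the internal panel
Translational research: the internal panel 87/147 = 59.2%, Panel A 68/147 = 46.3% → the internal panel
Overall: the internal panel 438/923 = 47.5%, Panel A 953/1744 = 54.6% → Panel A
(The internal panel wins every proposal group but Panel A wins overall — the internal panel's proposals skew toward the low-rate basic research group.)

Panel A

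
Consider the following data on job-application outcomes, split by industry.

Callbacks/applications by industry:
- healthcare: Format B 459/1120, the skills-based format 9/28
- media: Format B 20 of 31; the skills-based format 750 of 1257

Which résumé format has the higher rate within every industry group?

Format B

Healthcare: Format B 459/1120 = 41.0%, the skills-based format 9/28 = 32.1% → Format B
Media: Format B 20/31 = 64.5%, the skills-based format 750/1257 = 59.7% → Format B
Format B has the higher rate in both groups.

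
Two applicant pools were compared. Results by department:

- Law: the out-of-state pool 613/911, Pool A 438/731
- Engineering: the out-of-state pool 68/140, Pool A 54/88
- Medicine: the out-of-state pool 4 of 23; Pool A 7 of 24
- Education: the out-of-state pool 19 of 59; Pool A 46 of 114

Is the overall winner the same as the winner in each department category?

Law: the out-of-state pool 613/911 = 67.3%, Pool A 438/731 = 59.9% → the out-of-state pool
Engineering: the out-of-state pool 68/140 = 48.6%, Pool A 54/88 = 61.4% → Pool A
Medicine: the out-of-state pool 4/23 = 17.4%, Pool A 7/24 = 29.2% → Pool A
Education: the out-of-state pool 19/59 = 32.2%, Pool A 46/114 = 40.4% → Pool A
Overall: the out-of-state pool 704/1133 = 62.1%, Pool A 545/957 = 56.9% → the out-of-state pool
Neither sweeps: the out-of-state pool wins 1 of 4 groups, Pool A wins 3. The out-of-state pool wins overall but not every group — no Simpson reversal.

No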